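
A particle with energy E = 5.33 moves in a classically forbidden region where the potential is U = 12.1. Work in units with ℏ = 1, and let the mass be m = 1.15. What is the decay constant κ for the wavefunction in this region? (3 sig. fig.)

Since E < U the TISE in this region is ψ'' = κ²ψ with κ = √(2m(U − E))/ℏ.
κ = √(2 × 1.15 × 6.77) = 3.946.

κ = 3.95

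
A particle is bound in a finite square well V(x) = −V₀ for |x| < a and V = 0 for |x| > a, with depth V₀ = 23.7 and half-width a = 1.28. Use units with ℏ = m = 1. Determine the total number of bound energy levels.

Define the well-strength parameter z₀ = (a/ℏ)√(2mV₀) = 1.28 × √(2·1·23.7) = 8.813.
A new bound state (alternating even/odd) appears each time z₀ passes a multiple of π/2, so N = ⌊2z₀/π⌋ + 1 = ⌊5.610⌋ + 1 = 6.

N = 6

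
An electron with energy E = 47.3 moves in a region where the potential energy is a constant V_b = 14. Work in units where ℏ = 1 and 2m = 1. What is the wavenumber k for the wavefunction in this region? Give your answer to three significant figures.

k = 5.77

With E > V_b the solution is oscillatory, ψ ∝ e^{±ikx} with k = √(2m(E − V_b))/ℏ.
k = √(2 × 0.5 × 33.3) = 5.771.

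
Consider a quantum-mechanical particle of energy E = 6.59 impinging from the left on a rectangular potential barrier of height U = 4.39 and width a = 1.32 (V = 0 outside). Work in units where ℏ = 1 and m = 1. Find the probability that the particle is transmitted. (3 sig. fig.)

E > U: inside the barrier k₂ = √(2m(E − U))/ℏ = 2.098, k₂a = 2.769.
Matching at both interfaces gives T⁻¹ = 1 + U² sin²(k₂a) / [4E(E − U)] = 1.044, hence T = 0.958.

T = 0.958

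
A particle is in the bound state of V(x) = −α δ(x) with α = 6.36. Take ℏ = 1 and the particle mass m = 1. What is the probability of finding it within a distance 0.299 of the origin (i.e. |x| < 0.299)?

The normalised bound state is ψ = √κ e^{−κ|x|} with κ = mα/ℏ² = 6.360.
P(|x| < d) = ∫_{−d}^{d} κ e^{−2κ|x|} dx = 1 − e^{−2κd} = 1 − e^{−3.803} = 0.9777.

P = 0.978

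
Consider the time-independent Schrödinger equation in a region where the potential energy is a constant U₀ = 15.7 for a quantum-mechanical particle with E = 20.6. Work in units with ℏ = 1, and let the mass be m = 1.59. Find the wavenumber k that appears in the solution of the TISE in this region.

With E > U₀ the solution is oscillatory, ψ ∝ e^{±ikx} with k = √(2m(E − U₀))/ℏ.
k = √(2 × 1.59 × 4.9) = 3.947.

k = 3.95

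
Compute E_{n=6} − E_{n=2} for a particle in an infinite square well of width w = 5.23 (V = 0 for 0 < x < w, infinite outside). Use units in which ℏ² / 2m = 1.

E_n = n²π²ℏ²/(2mw²), so ΔE = (6² − 2²) π²ℏ²/(2mw²).
ΔE = 32 × π² / (2 × 0.5 × 5.23²) = 11.55.

ΔE = 11.5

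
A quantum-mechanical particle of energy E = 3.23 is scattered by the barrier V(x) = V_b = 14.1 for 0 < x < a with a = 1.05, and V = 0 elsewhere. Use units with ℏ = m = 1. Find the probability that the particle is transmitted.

T = 0.000158

E < V_b: inside the barrier ψ ∝ e^{±κx} with κ = √(2m(V_b − E))/ℏ = 4.663.
κa = 4.896, sinh(κa) = 66.86.
Matching ψ, ψ′ at both faces gives T = [1 + V_b² sinh²(κa) / (4E(V_b − E))]⁻¹ = 1/6328 = 0.000158.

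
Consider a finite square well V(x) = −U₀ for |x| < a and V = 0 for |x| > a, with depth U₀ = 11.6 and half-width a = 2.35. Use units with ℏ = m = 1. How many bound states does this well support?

N = 8

The dimensionless depth is z₀ = a√(2mU₀)/ℏ = 2.35 × √(23.20) = 11.32.
The even/odd transcendental equations gain one root per π/2 in z₀, giving N = 1 + ⌊2z₀/π⌋ = 1 + ⌊7.206⌋ = 8.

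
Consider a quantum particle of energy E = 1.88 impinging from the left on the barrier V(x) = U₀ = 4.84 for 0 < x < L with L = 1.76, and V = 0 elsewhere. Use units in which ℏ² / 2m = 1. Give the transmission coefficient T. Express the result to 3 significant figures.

Since E < U₀ the interior solution is evanescent with decay constant κ = √(2m(U₀ − E))/ℏ = 1.720.
κL = 3.028, sinh(κL) = 10.30.
The exact tunnelling result is T⁻¹ = 1 + U₀² sinh²(κL) / [4E(U₀ − E)] = 112.7, so T = 0.00887.

T = 0.00887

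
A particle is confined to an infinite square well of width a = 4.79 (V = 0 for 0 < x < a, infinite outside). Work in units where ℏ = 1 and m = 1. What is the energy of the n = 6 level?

The infinite-well eigenfunctions ψ_n = √(2/a) sin(nπx/a) vanish at both walls, giving E_n = n²π²ℏ²/(2ma²).
E_6 = 6² × π² / (2 × 1 × 4.79²) = 7.743.

E = 7.74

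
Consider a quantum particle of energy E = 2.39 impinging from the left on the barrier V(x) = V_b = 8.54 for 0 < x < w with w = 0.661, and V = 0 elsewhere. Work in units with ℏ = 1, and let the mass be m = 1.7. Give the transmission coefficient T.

E < V_b: inside the barrier ψ ∝ e^{±κx} with κ = √(2m(V_b − E))/ℏ = 4.573.
κw = 3.023, sinh(κw) = 10.25.
Matching ψ, ψ′ at both faces gives T = [1 + V_b² sinh²(κw) / (4E(V_b − E))]⁻¹ = 1/131.3 = 0.00762.

T = 0.00762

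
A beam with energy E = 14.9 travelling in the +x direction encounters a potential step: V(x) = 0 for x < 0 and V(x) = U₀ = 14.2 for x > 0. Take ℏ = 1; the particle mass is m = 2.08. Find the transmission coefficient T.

On each side the TISE gives plane waves with k = √(2m(E − V))/ℏ: k₁ = √(2·2.08·14.9) = 7.873, k₂ = √(2·2.08·0.7) = 1.706.
Continuity of ψ and ψ′ at the step yields the reflection amplitude r = (k₁ − k₂)/(k₁ + k₂) = 0.6437; thus R = |r|² = 0.4144, T = 0.5856.

T = 0.586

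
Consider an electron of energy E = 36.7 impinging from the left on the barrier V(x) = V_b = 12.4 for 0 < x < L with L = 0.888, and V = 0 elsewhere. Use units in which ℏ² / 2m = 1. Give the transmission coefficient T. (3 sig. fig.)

Above the barrier the interior wavenumber is k₂ = √(2m(E − V_b))/ℏ = 4.930, giving phase k₂L = 4.377.
T = [1 + V_b² sin²(k₂L) / (4E(E − V_b))]⁻¹ = 1/1.038 = 0.963.

T = 0.963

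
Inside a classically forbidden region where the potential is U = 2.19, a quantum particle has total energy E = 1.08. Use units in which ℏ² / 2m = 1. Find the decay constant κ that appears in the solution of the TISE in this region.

κ = 1.05

Since E < U the TISE in this region is ψ'' = κ²ψ with κ = √(2m(U − E))/ℏ.
κ = √(2 × 0.5 × 1.11) = 1.054.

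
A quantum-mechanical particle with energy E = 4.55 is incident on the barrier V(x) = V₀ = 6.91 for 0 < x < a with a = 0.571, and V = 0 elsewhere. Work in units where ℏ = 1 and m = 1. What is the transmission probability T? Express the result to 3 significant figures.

T = 0.264

Since E < V₀ the interior solution is evanescent with decay constant κ = √(2m(V₀ − E))/ℏ = 2.173.
κa = 1.241, sinh(κa) = 1.584.
Matching ψ, ψ′ at both faces gives T = [1 + V₀² sinh²(κa) / (4E(V₀ − E))]⁻¹ = 1/3.790 = 0.264.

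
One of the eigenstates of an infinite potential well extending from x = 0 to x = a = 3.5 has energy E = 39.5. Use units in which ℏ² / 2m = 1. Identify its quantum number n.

n = 7

For an infinite well E_n = n²π²ℏ²/(2ma²), so n = (a/πℏ)√(2mE).
n = (3.5/π) × √(2 × 0.5 × 39.5) = 7.002 → n = 7.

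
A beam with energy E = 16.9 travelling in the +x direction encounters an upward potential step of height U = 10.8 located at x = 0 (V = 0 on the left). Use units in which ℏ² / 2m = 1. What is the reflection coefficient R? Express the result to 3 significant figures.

R = 0.0622

The wavenumbers are k₁ = √(2mE)/ℏ = 4.111 on the left and k₂ = √(2m(E − U))/ℏ = 2.470 on the right.
Matching ψ and ψ′ at x = 0 gives r = (k₁ − k₂)/(k₁ + k₂), so R = r² = 0.06219 and T = 1 − R = 0.9378.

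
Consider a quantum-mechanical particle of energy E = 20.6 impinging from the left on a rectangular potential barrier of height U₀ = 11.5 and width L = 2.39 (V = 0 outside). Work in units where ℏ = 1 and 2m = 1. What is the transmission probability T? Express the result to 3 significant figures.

T = 0.899

Above the barrier the interior wavenumber is k₂ = √(2m(E − U₀))/ℏ = 3.017, giving phase k₂L = 7.210.
T = [1 + U₀² sin²(k₂L) / (4E(E − U₀))]⁻¹ = 1/1.113 = 0.899.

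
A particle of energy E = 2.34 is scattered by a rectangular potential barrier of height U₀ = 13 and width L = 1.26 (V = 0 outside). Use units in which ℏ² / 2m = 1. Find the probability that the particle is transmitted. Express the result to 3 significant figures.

E < U₀: inside the barrier ψ ∝ e^{±κx} with κ = √(2m(U₀ − E))/ℏ = 3.265.
κL = 4.114, sinh(κL) = 30.58.
Matching ψ, ψ′ at both faces gives T = [1 + U₀² sinh²(κL) / (4E(U₀ − E))]⁻¹ = 1/1585 = 0.000631.

T = 0.000631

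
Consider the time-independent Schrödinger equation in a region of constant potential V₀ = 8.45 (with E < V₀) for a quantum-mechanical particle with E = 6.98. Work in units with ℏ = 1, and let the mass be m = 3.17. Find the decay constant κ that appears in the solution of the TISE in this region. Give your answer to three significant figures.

κ = 3.05

Since E < V₀ the TISE in this region is ψ'' = κ²ψ with κ = √(2m(V₀ − E))/ℏ.
κ = √(2 × 3.17 × 1.47) = 3.053.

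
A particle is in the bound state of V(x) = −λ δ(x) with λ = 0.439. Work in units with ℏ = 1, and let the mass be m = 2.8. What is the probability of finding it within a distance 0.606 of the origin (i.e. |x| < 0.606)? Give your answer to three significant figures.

P = 0.775

The normalised bound state is ψ = √κ e^{−κ|x|} with κ = mλ/ℏ² = 1.229.
P(|x| < d) = ∫_{−d}^{d} κ e^{−2κ|x|} dx = 1 − e^{−2κd} = 1 − e^{−1.490} = 0.7746.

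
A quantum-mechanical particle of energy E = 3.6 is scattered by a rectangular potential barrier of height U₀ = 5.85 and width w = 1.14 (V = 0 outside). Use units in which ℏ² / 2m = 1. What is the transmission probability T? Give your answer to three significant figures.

T = 0.117

Since E < U₀ the interior solution is evanescent with decay constant κ = √(2m(U₀ − E))/ℏ = 1.500.
κw = 1.710, sinh(κw) = 2.674.
The exact tunnelling result is T⁻¹ = 1 + U₀² sinh²(κw) / [4E(U₀ − E)] = 8.553, so T = 0.117.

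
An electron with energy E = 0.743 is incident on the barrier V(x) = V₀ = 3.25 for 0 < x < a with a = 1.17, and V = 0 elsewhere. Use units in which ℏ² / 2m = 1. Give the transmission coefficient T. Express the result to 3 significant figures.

E < V₀: inside the barrier ψ ∝ e^{±κx} with κ = √(2m(V₀ − E))/ℏ = 1.583.
κa = 1.853, sinh(κa) = 3.110.
The exact tunnelling result is T⁻¹ = 1 + V₀² sinh²(κa) / [4E(V₀ − E)] = 14.71, so T = 0.0680.

T = 0.0680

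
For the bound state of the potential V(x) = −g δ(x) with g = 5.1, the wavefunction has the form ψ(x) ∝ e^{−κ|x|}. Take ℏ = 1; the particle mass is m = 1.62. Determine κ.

Integrating the TISE across x = 0 gives the cusp condition ψ'(0⁺) − ψ'(0⁻) = −(2mg/ℏ²)ψ(0).
With ψ ∝ e^{−κ|x|} this yields −2κ = −2mg/ℏ², so κ = mg/ℏ² = 8.262.

κ = 8.26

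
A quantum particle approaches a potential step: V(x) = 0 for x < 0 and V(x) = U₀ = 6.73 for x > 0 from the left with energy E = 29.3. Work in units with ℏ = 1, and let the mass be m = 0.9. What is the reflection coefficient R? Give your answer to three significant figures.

The wavenumbers are k₁ = √(2mE)/ℏ = 7.262 on the left and k₂ = √(2m(E − U₀))/ℏ = 6.374 on the right.
Continuity of ψ and ψ′ at the step yields the reflection amplitude r = (k₁ − k₂)/(k₁ + k₂) = 0.06515; thus R = |r|² = 0.004244, T = 0.9958.

R = 0.00424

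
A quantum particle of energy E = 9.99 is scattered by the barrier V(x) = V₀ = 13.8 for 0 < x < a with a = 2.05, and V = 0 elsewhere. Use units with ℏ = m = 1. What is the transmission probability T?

T = 0.0000389

Since E < V₀ the interior solution is evanescent with decay constant κ = √(2m(V₀ − E))/ℏ = 2.760.
κa = 5.659, sinh(κa) = 143.4.
Matching ψ, ψ′ at both faces gives T = [1 + V₀² sinh²(κa) / (4E(V₀ − E))]⁻¹ = 1/25730 = 0.0000389.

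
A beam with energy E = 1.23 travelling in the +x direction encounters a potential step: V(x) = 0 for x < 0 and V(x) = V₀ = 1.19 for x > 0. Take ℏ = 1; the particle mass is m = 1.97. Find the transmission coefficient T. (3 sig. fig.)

T = 0.518

On each side the TISE gives plane waves with k = √(2m(E − V))/ℏ: k₁ = √(2·1.97·1.23) = 2.201, k₂ = √(2·1.97·0.04) = 0.3970.
Matching ψ and ψ′ at x = 0 gives r = (k₁ − k₂)/(k₁ + k₂), so R = r² = 0.4822 and T = 1 − R = 0.5178.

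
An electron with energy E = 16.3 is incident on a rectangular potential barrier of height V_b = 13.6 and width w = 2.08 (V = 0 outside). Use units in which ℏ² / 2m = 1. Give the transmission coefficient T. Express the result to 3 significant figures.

T = 0.928

Above the barrier the interior wavenumber is k₂ = √(2m(E − V_b))/ℏ = 1.643, giving phase k₂w = 3.418.
T = [1 + V_b² sin²(k₂w) / (4E(E − V_b))]⁻¹ = 1/1.078 = 0.928.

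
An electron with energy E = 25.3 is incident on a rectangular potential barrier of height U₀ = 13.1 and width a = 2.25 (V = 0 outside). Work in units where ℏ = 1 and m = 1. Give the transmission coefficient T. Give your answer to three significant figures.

T = 0.879

E > U₀: inside the barrier k₂ = √(2m(E − U₀))/ℏ = 4.940, k₂a = 11.11.
T = [1 + U₀² sin²(k₂a) / (4E(E − U₀))]⁻¹ = 1/1.137 = 0.879.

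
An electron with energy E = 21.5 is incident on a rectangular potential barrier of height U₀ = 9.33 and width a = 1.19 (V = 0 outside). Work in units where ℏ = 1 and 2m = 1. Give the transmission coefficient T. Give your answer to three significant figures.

T = 0.944

E > U₀: inside the barrier k₂ = √(2m(E − U₀))/ℏ = 3.489, k₂a = 4.151.
T = [1 + U₀² sin²(k₂a) / (4E(E − U₀))]⁻¹ = 1/1.060 = 0.944.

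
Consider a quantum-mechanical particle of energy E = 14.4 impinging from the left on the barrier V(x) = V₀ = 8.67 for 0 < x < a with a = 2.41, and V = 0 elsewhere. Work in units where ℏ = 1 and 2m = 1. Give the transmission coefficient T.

T = 0.948

Above the barrier the interior wavenumber is k₂ = √(2m(E − V₀))/ℏ = 2.394, giving phase k₂a = 5.769.
Matching at both interfaces gives T⁻¹ = 1 + V₀² sin²(k₂a) / [4E(E − V₀)] = 1.055, hence T = 0.948.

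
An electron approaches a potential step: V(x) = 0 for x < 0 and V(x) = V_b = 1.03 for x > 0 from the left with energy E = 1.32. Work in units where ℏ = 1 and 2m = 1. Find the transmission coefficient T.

On each side the TISE gives plane waves with k = √(2m(E − V))/ℏ: k₁ = √(2·½·1.32) = 1.149, k₂ = √(2·½·0.29) = 0.5385.
Continuity of ψ and ψ′ at the step yields the reflection amplitude r = (k₁ − k₂)/(k₁ + k₂) = 0.3617; thus R = |r|² = 0.1308, T = 0.8692.

T = 0.869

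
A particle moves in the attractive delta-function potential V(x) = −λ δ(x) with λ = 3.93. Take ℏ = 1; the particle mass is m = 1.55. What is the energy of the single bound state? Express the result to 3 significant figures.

For x ≠ 0 the bound state is ψ ∝ e^{−κ|x|}; integrating the TISE across the delta gives the cusp condition 2κ = 2mλ/ℏ², so κ = 6.092.
Then E = −ℏ²κ²/(2m) = −mλ²/(2ℏ²) = -11.97.

E = -12.0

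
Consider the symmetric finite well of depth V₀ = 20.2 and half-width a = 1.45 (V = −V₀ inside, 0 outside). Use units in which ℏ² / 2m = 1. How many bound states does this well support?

N = 5

The dimensionless depth is z₀ = a√(2mV₀)/ℏ = 1.45 × √(20.20) = 6.517.
The even/odd transcendental equations gain one root per π/2 in z₀, giving N = 1 + ⌊2z₀/π⌋ = 1 + ⌊4.149⌋ = 5.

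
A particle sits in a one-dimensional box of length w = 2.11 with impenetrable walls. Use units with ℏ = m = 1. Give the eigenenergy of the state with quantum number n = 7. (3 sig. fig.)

E = 54.3

The infinite-well eigenfunctions ψ_n = √(2/w) sin(nπx/w) vanish at both walls, giving E_n = n²π²ℏ²/(2mw²).
E_7 = 7² × π² / (2 × 1 × 2.11²) = 54.31.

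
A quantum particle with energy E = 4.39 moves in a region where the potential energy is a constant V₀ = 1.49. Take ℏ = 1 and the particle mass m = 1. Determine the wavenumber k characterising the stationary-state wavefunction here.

With E > V₀ the solution is oscillatory, ψ ∝ e^{±ikx} with k = √(2m(E − V₀))/ℏ.
k = √(2 × 1 × 2.9) = 2.408.

k = 2.41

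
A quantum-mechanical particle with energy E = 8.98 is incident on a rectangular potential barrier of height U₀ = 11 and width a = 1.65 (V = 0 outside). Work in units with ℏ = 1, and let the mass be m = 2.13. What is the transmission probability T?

Since E < U₀ the interior solution is evanescent with decay constant κ = √(2m(U₀ − E))/ℏ = 2.933.
κa = 4.840, sinh(κa) = 63.24.
Matching ψ, ψ′ at both faces gives T = [1 + U₀² sinh²(κa) / (4E(U₀ − E))]⁻¹ = 1/6671 = 0.000150.

T = 0.000150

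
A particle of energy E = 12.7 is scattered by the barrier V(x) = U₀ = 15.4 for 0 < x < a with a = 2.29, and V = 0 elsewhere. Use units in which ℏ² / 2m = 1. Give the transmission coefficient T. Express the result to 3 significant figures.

T = 0.00125

Since E < U₀ the interior solution is evanescent with decay constant κ = √(2m(U₀ − E))/ℏ = 1.643.
κa = 3.763, sinh(κa) = 21.52.
Matching ψ, ψ′ at both faces gives T = [1 + U₀² sinh²(κa) / (4E(U₀ − E))]⁻¹ = 1/802.0 = 0.00125.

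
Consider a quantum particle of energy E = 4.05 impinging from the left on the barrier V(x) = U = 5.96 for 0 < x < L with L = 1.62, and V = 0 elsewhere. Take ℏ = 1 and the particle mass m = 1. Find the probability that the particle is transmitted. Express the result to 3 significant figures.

E < U: inside the barrier ψ ∝ e^{±κx} with κ = √(2m(U − E))/ℏ = 1.954.
κL = 3.166, sinh(κL) = 11.84.
The exact tunnelling result is T⁻¹ = 1 + U² sinh²(κL) / [4E(U − E)] = 161.9, so T = 0.00618.

T = 0.00618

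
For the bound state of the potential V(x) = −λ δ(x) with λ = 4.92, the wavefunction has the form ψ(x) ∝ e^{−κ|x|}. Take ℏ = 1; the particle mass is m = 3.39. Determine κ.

κ = 16.7

Integrate −(ℏ²/2m)ψ'' − λδ(x)ψ = Eψ from −ε to +ε: the ψ'' term gives ψ'(0⁺) − ψ'(0⁻) and the δ term gives −(2mλ/ℏ²)ψ(0).
With ψ ∝ e^{−κ|x|} this yields −2κ = −2mλ/ℏ², so κ = mλ/ℏ² = 16.68.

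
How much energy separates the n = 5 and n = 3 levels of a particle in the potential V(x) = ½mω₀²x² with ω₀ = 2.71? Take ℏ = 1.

ΔE = 5.42

E_n = ℏω₀(n + ½), so ΔE = (5 − 3) ℏω₀ = 2 × 2.71 = 5.420.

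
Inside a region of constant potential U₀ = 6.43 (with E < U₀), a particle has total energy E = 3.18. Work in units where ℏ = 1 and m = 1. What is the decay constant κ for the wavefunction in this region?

κ = 2.55

Since E < U₀ the TISE in this region is ψ'' = κ²ψ with κ = √(2m(U₀ − E))/ℏ.
κ = √(2 × 1 × 3.25) = 2.550.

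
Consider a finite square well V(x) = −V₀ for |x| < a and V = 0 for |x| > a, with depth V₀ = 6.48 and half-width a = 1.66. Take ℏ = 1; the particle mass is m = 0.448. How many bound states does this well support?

The dimensionless depth is z₀ = a√(2mV₀)/ℏ = 1.66 × √(5.806) = 4.000.
The even/odd transcendental equations gain one root per π/2 in z₀, giving N = 1 + ⌊2z₀/π⌋ = 1 + ⌊2.546⌋ = 3.

N = 3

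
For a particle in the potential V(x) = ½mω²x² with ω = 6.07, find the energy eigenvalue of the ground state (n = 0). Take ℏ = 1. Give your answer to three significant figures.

E = 3.04

Using E_n = (n + ½)ℏω: E_0 = 0.5 × 6.07 = 3.035.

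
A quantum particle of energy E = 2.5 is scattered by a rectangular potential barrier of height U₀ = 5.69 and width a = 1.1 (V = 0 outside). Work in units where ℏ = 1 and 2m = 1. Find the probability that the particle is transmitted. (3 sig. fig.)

T = 0.0746

E < U₀: inside the barrier ψ ∝ e^{±κx} with κ = √(2m(U₀ − E))/ℏ = 1.786.
κa = 1.965, sinh(κa) = 3.496.
The exact tunnelling result is T⁻¹ = 1 + U₀² sinh²(κa) / [4E(U₀ − E)] = 13.41, so T = 0.0746.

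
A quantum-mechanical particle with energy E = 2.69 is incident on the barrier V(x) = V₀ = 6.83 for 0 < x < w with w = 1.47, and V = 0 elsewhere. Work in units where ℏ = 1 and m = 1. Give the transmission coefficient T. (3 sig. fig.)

T = 0.000809

E < V₀: inside the barrier ψ ∝ e^{±κx} with κ = √(2m(V₀ − E))/ℏ = 2.877.
κw = 4.230, sinh(κw) = 34.35.
Matching ψ, ψ′ at both faces gives T = [1 + V₀² sinh²(κw) / (4E(V₀ − E))]⁻¹ = 1/1237 = 0.000809.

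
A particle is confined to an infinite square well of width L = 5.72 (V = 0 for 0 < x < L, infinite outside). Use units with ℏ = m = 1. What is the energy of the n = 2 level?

Requiring ψ(0) = ψ(L) = 0 quantises k = nπ/L, hence E_n = ℏ²k²/2m = n²π²ℏ²/(2mL²).
E_2 = 2² × π² / (2 × 1 × 5.72²) = 0.6033.

E = 0.603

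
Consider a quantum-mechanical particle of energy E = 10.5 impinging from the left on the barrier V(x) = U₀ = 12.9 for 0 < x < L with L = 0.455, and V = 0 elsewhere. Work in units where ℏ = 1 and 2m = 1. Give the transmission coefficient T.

T = 0.509

E < U₀: inside the barrier ψ ∝ e^{±κx} with κ = √(2m(U₀ − E))/ℏ = 1.549.
κL = 0.7049, sinh(κL) = 0.7647.
The exact tunnelling result is T⁻¹ = 1 + U₀² sinh²(κL) / [4E(U₀ − E)] = 1.965, so T = 0.509.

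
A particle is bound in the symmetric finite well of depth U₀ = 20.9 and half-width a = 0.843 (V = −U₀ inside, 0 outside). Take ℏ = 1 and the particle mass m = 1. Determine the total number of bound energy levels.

Define the well-strength parameter z₀ = (a/ℏ)√(2mU₀) = 0.843 × √(2·1·20.9) = 5.450.
A new bound state (alternating even/odd) appears each time z₀ passes a multiple of π/2, so N = ⌊2z₀/π⌋ + 1 = ⌊3.470⌋ + 1 = 4.

N = 4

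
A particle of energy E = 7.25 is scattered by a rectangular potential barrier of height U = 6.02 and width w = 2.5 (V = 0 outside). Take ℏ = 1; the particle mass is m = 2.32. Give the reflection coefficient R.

R = 0.0868

Above the barrier the interior wavenumber is k₂ = √(2m(E − U))/ℏ = 2.389, giving phase k₂w = 5.972.
Matching at both interfaces gives T⁻¹ = 1 + U² sin²(k₂w) / [4E(E − U)] = 1.095, hence T = 0.913.
R = 1 − T = 0.0868.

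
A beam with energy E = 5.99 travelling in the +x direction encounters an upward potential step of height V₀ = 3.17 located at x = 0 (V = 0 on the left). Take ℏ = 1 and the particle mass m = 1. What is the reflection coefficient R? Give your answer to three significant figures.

R = 0.0346

The wavenumbers are k₁ = √(2mE)/ℏ = 3.461 on the left and k₂ = √(2m(E − V₀))/ℏ = 2.375 on the right.
Matching ψ and ψ′ at x = 0 gives r = (k₁ − k₂)/(k₁ + k₂), so R = r² = 0.03465 and T = 1 − R = 0.9654.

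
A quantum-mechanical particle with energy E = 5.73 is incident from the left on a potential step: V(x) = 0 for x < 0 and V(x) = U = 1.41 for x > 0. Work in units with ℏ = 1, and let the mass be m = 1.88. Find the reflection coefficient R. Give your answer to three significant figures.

The wavenumbers are k₁ = √(2mE)/ℏ = 4.642 on the left and k₂ = √(2m(E − U))/ℏ = 4.030 on the right.
Continuity of ψ and ψ′ at the step yields the reflection amplitude r = (k₁ − k₂)/(k₁ + k₂) = 0.07050; thus R = |r|² = 0.004970, T = 0.9950.

R = 0.00497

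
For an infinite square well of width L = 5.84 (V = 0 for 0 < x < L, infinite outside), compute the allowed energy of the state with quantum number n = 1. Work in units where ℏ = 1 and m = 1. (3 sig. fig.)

E = 0.145

The infinite-well eigenfunctions ψ_n = √(2/L) sin(nπx/L) vanish at both walls, giving E_n = n²π²ℏ²/(2mL²).
E_1 = 1² × π² / (2 × 1 × 5.84²) = 0.1447.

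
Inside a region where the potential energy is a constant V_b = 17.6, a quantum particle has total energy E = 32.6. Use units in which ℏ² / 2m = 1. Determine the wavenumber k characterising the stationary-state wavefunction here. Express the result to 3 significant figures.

With E > V_b the solution is oscillatory, ψ ∝ e^{±ikx} with k = √(2m(E − V_b))/ℏ.
k = √(2 × 0.5 × 15) = 3.873.

k = 3.87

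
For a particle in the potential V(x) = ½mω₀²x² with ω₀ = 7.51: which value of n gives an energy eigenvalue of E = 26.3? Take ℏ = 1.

E_n = ℏω₀(n + ½) ⇒ n = E/(ℏω₀) − ½ = 26.3/7.51 − 0.5 = 3.002 → n = 3.

n = 3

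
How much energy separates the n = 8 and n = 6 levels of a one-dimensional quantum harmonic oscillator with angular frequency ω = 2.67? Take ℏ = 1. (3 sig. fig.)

ΔE = 5.34

E_n = ℏω(n + ½), so ΔE = (8 − 6) ℏω = 2 × 2.67 = 5.340.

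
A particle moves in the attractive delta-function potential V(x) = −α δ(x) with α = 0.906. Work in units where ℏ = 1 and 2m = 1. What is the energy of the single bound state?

E = -0.205

For x ≠ 0 the bound state is ψ ∝ e^{−κ|x|}; integrating the TISE across the delta gives the cusp condition 2κ = 2mα/ℏ², so κ = 0.4530.
Then E = −ℏ²κ²/(2m) = −mα²/(2ℏ²) = -0.2052.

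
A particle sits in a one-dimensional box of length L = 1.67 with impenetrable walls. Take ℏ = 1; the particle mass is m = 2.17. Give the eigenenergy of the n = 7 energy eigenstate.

Requiring ψ(0) = ψ(L) = 0 quantises k = nπ/L, hence E_n = ℏ²k²/2m = n²π²ℏ²/(2mL²).
E_7 = 7² × π² / (2 × 2.17 × 1.67²) = 39.96.

E = 40.0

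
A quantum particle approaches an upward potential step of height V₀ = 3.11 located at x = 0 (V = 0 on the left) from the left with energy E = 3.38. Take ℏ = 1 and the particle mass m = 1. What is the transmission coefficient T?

The wavenumbers are k₁ = √(2mE)/ℏ = 2.600 on the left and k₂ = √(2m(E − V₀))/ℏ = 0.7348 on the right.
Matching ψ and ψ′ at x = 0 gives r = (k₁ − k₂)/(k₁ + k₂), so R = r² = 0.3128 and T = 1 − R = 0.6872.

T = 0.687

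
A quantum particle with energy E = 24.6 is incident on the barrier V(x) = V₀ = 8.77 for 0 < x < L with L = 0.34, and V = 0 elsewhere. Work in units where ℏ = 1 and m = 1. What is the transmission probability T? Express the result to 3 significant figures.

T = 0.958

E > V₀: inside the barrier k₂ = √(2m(E − V₀))/ℏ = 5.627, k₂L = 1.913.
T = [1 + V₀² sin²(k₂L) / (4E(E − V₀))]⁻¹ = 1/1.044 = 0.958.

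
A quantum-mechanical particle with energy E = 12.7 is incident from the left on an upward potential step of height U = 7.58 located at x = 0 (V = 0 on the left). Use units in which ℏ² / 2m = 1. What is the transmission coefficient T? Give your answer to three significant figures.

T = 0.950

The wavenumbers are k₁ = √(2mE)/ℏ = 3.564 on the left and k₂ = √(2m(E − U))/ℏ = 2.263 on the right.
Matching ψ and ψ′ at x = 0 gives r = (k₁ − k₂)/(k₁ + k₂), so R = r² = 0.04986 and T = 1 − R = 0.9501.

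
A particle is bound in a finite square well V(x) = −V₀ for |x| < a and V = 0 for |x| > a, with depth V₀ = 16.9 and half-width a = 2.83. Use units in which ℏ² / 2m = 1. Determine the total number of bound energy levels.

The dimensionless depth is z₀ = a√(2mV₀)/ℏ = 2.83 × √(16.90) = 11.63.
The even/odd transcendental equations gain one root per π/2 in z₀, giving N = 1 + ⌊2z₀/π⌋ = 1 + ⌊7.406⌋ = 8.

N = 8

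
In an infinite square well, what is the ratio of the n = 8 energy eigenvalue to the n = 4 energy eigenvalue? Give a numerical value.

4

E_n = n²π²ℏ²/(2mL²) so the ratio is n₂²/n₁² = 64/16 = 4.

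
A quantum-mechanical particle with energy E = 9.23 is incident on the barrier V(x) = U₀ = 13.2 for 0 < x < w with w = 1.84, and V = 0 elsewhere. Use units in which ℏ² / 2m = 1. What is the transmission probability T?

T = 0.00220

E < U₀: inside the barrier ψ ∝ e^{±κx} with κ = √(2m(U₀ − E))/ℏ = 1.992.
κw = 3.666, sinh(κw) = 19.54.
Matching ψ, ψ′ at both faces gives T = [1 + U₀² sinh²(κw) / (4E(U₀ − E))]⁻¹ = 1/454.8 = 0.00220.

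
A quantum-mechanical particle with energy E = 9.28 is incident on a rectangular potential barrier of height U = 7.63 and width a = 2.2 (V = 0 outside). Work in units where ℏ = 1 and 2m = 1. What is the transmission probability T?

T = 0.916

E > U: inside the barrier k₂ = √(2m(E − U))/ℏ = 1.285, k₂a = 2.826.
T = [1 + U² sin²(k₂a) / (4E(E − U))]⁻¹ = 1/1.092 = 0.916.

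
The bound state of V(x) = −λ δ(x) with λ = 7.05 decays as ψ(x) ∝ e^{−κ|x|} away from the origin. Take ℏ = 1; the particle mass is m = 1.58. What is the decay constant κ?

κ = 11.1

Integrating the TISE across x = 0 gives the cusp condition ψ'(0⁺) − ψ'(0⁻) = −(2mλ/ℏ²)ψ(0).
With ψ ∝ e^{−κ|x|} this yields −2κ = −2mλ/ℏ², so κ = mλ/ℏ² = 11.14.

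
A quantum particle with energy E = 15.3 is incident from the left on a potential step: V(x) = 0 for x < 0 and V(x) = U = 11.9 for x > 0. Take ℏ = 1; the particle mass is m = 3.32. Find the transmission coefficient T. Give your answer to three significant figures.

T = 0.871

On each side the TISE gives plane waves with k = √(2m(E − V))/ℏ: k₁ = √(2·3.32·15.3) = 10.08, k₂ = √(2·3.32·3.4) = 4.751.
Continuity of ψ and ψ′ at the step yields the reflection amplitude r = (k₁ − k₂)/(k₁ + k₂) = 0.3592; thus R = |r|² = 0.1291, T = 0.8709.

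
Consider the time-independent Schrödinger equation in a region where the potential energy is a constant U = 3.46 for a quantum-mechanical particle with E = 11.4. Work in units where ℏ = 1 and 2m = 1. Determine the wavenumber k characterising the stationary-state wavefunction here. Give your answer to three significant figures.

k = 2.82

With E > U the solution is oscillatory, ψ ∝ e^{±ikx} with k = √(2m(E − U))/ℏ.
k = √(2 × 0.5 × 7.94) = 2.818.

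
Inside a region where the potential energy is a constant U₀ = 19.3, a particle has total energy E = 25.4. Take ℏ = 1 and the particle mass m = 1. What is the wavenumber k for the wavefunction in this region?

k = 3.49

With E > U₀ the solution is oscillatory, ψ ∝ e^{±ikx} with k = √(2m(E − U₀))/ℏ.
k = √(2 × 1 × 6.1) = 3.493.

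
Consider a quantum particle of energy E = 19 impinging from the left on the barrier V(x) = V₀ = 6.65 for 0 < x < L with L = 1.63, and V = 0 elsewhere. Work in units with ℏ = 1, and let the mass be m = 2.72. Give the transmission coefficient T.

T = 0.977

Above the barrier the interior wavenumber is k₂ = √(2m(E − V₀))/ℏ = 8.197, giving phase k₂L = 13.36.
Matching at both interfaces gives T⁻¹ = 1 + V₀² sin²(k₂L) / [4E(E − V₀)] = 1.024, hence T = 0.977.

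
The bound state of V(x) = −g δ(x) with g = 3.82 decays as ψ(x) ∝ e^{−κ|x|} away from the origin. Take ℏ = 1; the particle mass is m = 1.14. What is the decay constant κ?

Integrating the TISE across x = 0 gives the cusp condition ψ'(0⁺) − ψ'(0⁻) = −(2mg/ℏ²)ψ(0).
With ψ ∝ e^{−κ|x|} this yields −2κ = −2mg/ℏ², so κ = mg/ℏ² = 4.355.

κ = 4.35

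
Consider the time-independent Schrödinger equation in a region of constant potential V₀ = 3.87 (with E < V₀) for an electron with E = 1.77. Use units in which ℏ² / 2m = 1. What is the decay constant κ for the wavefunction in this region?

Since E < V₀ the TISE in this region is ψ'' = κ²ψ with κ = √(2m(V₀ − E))/ℏ.
κ = √(2 × 0.5 × 2.1) = 1.449.

κ = 1.45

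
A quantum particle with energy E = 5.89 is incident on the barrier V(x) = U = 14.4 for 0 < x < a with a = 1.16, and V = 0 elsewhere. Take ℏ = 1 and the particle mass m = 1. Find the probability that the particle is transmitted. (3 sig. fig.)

E < U: inside the barrier ψ ∝ e^{±κx} with κ = √(2m(U − E))/ℏ = 4.126.
κa = 4.786, sinh(κa) = 59.88.
Matching ψ, ψ′ at both faces gives T = [1 + U² sinh²(κa) / (4E(U − E))]⁻¹ = 1/3710 = 0.000270.

T = 0.000270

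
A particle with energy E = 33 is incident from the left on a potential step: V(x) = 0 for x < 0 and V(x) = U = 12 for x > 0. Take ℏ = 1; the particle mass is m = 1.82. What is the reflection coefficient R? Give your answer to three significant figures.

On each side the TISE gives plane waves with k = √(2m(E − V))/ℏ: k₁ = √(2·1.82·33) = 10.96, k₂ = √(2·1.82·21) = 8.743.
Matching ψ and ψ′ at x = 0 gives r = (k₁ − k₂)/(k₁ + k₂), so R = r² = 0.01266 and T = 1 − R = 0.9873.

R = 0.0127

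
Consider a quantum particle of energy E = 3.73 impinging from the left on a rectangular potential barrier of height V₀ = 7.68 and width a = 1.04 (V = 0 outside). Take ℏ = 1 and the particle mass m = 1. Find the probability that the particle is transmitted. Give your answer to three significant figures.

T = 0.0115

Since E < V₀ the interior solution is evanescent with decay constant κ = √(2m(V₀ − E))/ℏ = 2.811.
κa = 2.923, sinh(κa) = 9.273.
The exact tunnelling result is T⁻¹ = 1 + V₀² sinh²(κa) / [4E(V₀ − E)] = 87.05, so T = 0.0115.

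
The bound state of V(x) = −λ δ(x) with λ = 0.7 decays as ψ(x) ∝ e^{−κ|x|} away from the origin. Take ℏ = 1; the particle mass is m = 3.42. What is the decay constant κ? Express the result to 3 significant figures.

κ = 2.39

Integrate −(ℏ²/2m)ψ'' − λδ(x)ψ = Eψ from −ε to +ε: the ψ'' term gives ψ'(0⁺) − ψ'(0⁻) and the δ term gives −(2mλ/ℏ²)ψ(0).
With ψ ∝ e^{−κ|x|} this yields −2κ = −2mλ/ℏ², so κ = mλ/ℏ² = 2.394.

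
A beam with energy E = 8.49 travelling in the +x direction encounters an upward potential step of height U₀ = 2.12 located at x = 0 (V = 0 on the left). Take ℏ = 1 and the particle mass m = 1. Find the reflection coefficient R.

On each side the TISE gives plane waves with k = √(2m(E − V))/ℏ: k₁ = √(2·1·8.49) = 4.121, k₂ = √(2·1·6.37) = 3.569.
Matching ψ and ψ′ at x = 0 gives r = (k₁ − k₂)/(k₁ + k₂), so R = r² = 0.005141 and T = 1 − R = 0.9949.

R = 0.00514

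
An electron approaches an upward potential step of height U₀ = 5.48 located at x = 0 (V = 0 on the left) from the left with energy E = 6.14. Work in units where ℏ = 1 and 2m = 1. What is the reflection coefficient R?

R = 0.256

The wavenumbers are k₁ = √(2mE)/ℏ = 2.478 on the left and k₂ = √(2m(E − U₀))/ℏ = 0.8124 on the right.
Continuity of ψ and ψ′ at the step yields the reflection amplitude r = (k₁ − k₂)/(k₁ + k₂) = 0.5062; thus R = |r|² = 0.2562, T = 0.7438.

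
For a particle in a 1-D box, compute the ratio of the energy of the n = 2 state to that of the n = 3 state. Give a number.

E_n = n²π²ℏ²/(2mL²) so the ratio is n₂²/n₁² = 4/9 = 0.444444.

0.444444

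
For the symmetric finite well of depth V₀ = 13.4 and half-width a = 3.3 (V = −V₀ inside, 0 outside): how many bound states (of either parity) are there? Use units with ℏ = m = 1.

N = 11

The dimensionless depth is z₀ = a√(2mV₀)/ℏ = 3.3 × √(26.80) = 17.08.
The even/odd transcendental equations gain one root per π/2 in z₀, giving N = 1 + ⌊2z₀/π⌋ = 1 + ⌊10.88⌋ = 11.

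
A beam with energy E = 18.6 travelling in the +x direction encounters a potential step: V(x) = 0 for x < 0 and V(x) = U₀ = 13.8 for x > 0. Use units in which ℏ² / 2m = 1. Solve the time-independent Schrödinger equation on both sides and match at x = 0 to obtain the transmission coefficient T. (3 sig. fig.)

The wavenumbers are k₁ = √(2mE)/ℏ = 4.313 on the left and k₂ = √(2m(E − U₀))/ℏ = 2.191 on the right.
Continuity of ψ and ψ′ at the step yields the reflection amplitude r = (k₁ − k₂)/(k₁ + k₂) = 0.3263; thus R = |r|² = 0.1064, T = 0.8936.

T = 0.894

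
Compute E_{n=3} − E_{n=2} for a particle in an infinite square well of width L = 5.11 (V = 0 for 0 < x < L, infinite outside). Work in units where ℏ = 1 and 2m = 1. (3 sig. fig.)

E_n = n²π²ℏ²/(2mL²), so ΔE = (3² − 2²) π²ℏ²/(2mL²).
ΔE = 5 × π² / (2 × 0.5 × 5.11²) = 1.890.

ΔE = 1.89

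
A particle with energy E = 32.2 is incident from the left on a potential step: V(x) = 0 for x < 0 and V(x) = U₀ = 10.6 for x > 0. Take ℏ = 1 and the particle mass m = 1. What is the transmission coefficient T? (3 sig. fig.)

On each side the TISE gives plane waves with k = √(2m(E − V))/ℏ: k₁ = √(2·1·32.2) = 8.025, k₂ = √(2·1·21.6) = 6.573.
Matching ψ and ψ′ at x = 0 gives r = (k₁ − k₂)/(k₁ + k₂), so R = r² = 0.009898 and T = 1 − R = 0.9901.

T = 0.990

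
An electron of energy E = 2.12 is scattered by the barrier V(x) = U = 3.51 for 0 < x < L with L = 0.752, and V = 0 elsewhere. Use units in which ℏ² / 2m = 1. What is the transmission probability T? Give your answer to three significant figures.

T = 0.485

E < U: inside the barrier ψ ∝ e^{±κx} with κ = √(2m(U − E))/ℏ = 1.179.
κL = 0.8866, sinh(κL) = 1.007.
Matching ψ, ψ′ at both faces gives T = [1 + U² sinh²(κL) / (4E(U − E))]⁻¹ = 1/2.061 = 0.485.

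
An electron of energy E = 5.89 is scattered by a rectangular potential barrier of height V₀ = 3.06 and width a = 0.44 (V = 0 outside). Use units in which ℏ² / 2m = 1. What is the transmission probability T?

T = 0.940

Above the barrier the interior wavenumber is k₂ = √(2m(E − V₀))/ℏ = 1.682, giving phase k₂a = 0.7402.
T = [1 + V₀² sin²(k₂a) / (4E(E − V₀))]⁻¹ = 1/1.064 = 0.940.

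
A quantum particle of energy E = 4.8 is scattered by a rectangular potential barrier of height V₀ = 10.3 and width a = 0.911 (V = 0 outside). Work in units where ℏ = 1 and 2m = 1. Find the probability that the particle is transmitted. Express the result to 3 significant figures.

T = 0.0540

E < V₀: inside the barrier ψ ∝ e^{±κx} with κ = √(2m(V₀ − E))/ℏ = 2.345.
κa = 2.136, sinh(κa) = 4.176.
Matching ψ, ψ′ at both faces gives T = [1 + V₀² sinh²(κa) / (4E(V₀ − E))]⁻¹ = 1/18.52 = 0.0540.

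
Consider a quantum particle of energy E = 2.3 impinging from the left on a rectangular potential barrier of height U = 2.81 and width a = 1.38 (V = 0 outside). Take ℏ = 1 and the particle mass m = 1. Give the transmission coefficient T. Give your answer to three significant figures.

Since E < U the interior solution is evanescent with decay constant κ = √(2m(U − E))/ℏ = 1.010.
κa = 1.394, sinh(κa) = 1.891.
Matching ψ, ψ′ at both faces gives T = [1 + U² sinh²(κa) / (4E(U − E))]⁻¹ = 1/7.017 = 0.143.

T = 0.143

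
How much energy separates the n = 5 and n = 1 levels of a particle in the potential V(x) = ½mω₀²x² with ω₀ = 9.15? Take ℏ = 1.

ΔE = 36.6

E_n = ℏω₀(n + ½), so ΔE = (5 − 1) ℏω₀ = 4 × 9.15 = 36.60.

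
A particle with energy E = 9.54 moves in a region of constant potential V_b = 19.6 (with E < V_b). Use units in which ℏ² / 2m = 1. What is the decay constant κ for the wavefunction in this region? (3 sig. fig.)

κ = 3.17

Since E < V_b the TISE in this region is ψ'' = κ²ψ with κ = √(2m(V_b − E))/ℏ.
κ = √(2 × 0.5 × 10.06) = 3.172.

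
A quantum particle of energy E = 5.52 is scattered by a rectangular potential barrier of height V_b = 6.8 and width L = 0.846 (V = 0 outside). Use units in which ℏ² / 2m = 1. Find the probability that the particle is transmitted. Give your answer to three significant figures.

T = 0.332

Since E < V_b the interior solution is evanescent with decay constant κ = √(2m(V_b − E))/ℏ = 1.131.
κL = 0.9571, sinh(κL) = 1.110.
The exact tunnelling result is T⁻¹ = 1 + V_b² sinh²(κL) / [4E(V_b − E)] = 3.016, so T = 0.332.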